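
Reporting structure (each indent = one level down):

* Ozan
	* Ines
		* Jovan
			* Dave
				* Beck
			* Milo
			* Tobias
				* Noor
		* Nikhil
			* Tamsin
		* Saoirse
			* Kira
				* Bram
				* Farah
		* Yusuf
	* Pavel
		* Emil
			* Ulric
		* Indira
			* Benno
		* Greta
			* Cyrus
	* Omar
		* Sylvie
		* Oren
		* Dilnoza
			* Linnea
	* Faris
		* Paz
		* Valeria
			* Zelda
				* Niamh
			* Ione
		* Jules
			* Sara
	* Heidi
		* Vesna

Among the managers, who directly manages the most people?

Direct-report counts: Ozan has 5; Heidi has 1; Faris has 3; Jules has 1; Valeria has 2; Zelda has 1; Omar has 3; Dilnoza has 1; Pavel has 3; Greta has 1; Indira has 1; Emil has 1; Ines has 4; Saoirse has 1; Kira has 2; Nikhil has 1; Jovan has 3; Tobias has 1; Dave has 1. The largest is 5, held by Ozan.

Ozan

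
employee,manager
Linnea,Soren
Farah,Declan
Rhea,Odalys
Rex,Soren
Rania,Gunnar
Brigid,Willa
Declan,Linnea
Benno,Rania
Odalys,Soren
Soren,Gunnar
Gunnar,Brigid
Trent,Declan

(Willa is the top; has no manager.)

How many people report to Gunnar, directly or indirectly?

10

Gunnar directly manages Soren, Rania. Under Soren: Rex, Linnea, Declan, Trent, Farah, Odalys, Rhea (7). Under Rania: Benno (1). So Gunnar's organization is 2 direct reports plus everyone under them: 8 + 2 = 10.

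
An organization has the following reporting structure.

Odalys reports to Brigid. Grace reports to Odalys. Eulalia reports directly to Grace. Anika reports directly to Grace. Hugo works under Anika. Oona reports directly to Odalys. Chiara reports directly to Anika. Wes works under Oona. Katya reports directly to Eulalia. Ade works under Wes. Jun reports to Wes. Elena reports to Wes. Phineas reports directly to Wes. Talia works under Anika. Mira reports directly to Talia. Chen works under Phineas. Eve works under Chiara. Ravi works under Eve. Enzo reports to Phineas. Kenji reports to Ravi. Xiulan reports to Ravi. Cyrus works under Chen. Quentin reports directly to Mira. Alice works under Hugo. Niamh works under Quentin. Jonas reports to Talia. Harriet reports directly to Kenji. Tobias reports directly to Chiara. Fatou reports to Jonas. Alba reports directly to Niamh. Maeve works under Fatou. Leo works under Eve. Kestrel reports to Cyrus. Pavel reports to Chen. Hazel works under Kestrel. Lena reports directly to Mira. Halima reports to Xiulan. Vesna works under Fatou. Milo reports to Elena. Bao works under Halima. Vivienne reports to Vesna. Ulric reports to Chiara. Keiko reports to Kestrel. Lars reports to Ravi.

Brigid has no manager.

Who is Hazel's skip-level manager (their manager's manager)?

Hazel reports to Kestrel, and Kestrel reports to Cyrus. So Hazel's skip-level manager is Cyrus.

Cyrus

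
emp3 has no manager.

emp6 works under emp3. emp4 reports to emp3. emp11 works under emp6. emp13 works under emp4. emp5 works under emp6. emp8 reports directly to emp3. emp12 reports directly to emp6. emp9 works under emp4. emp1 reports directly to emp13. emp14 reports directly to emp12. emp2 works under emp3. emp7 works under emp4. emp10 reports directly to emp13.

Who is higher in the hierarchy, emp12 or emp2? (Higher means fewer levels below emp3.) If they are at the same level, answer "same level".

emp2

emp12 is 2 levels below emp3; emp2 is 1. emp2 is higher.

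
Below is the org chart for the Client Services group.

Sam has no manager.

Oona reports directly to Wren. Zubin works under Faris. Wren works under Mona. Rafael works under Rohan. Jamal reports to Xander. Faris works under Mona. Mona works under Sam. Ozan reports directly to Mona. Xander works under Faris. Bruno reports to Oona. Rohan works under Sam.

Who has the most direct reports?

Mona

Direct-report counts: Sam has 2; Rohan has 1; Mona has 3; Faris has 2; Xander has 1; Wren has 1; Oona has 1. The largest is 3, held by Mona.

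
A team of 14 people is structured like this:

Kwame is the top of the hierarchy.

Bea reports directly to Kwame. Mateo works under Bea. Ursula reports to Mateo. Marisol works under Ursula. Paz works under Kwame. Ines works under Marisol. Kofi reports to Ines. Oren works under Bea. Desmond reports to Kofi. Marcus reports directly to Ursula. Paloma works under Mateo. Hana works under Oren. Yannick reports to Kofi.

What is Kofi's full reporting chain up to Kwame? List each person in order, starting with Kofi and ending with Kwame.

Kofi -> Ines -> Marisol -> Ursula -> Mateo -> Bea -> Kwame

Kofi reports to Ines. Ines reports to Marisol. Marisol reports to Ursula. Ursula reports to Mateo. Mateo reports to Bea. Bea reports to Kwame. Kwame is at the top.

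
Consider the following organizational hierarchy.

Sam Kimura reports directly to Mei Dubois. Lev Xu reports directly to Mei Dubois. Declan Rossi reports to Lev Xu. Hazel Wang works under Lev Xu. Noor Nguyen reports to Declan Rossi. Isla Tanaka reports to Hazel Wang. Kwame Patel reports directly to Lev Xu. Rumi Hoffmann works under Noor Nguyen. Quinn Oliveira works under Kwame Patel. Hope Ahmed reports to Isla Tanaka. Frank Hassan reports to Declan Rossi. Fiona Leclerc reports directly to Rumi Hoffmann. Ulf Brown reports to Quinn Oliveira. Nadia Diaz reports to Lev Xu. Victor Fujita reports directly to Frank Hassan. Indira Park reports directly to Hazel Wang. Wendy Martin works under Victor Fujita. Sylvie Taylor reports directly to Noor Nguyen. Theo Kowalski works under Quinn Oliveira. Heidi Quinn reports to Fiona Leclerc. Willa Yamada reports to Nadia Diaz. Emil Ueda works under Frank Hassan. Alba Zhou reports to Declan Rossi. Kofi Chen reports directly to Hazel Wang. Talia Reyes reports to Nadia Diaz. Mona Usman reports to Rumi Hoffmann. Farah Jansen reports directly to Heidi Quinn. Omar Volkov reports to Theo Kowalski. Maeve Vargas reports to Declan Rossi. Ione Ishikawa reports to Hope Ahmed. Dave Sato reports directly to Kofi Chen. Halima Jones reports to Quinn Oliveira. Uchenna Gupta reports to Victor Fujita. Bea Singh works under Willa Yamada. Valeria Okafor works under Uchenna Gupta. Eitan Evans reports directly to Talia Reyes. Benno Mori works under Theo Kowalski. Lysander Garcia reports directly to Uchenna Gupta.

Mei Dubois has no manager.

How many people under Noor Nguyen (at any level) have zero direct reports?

3

The people in Noor Nguyen's organization with no one reporting to them are Sylvie Taylor, Mona Usman, Farah Jansen. That is 3.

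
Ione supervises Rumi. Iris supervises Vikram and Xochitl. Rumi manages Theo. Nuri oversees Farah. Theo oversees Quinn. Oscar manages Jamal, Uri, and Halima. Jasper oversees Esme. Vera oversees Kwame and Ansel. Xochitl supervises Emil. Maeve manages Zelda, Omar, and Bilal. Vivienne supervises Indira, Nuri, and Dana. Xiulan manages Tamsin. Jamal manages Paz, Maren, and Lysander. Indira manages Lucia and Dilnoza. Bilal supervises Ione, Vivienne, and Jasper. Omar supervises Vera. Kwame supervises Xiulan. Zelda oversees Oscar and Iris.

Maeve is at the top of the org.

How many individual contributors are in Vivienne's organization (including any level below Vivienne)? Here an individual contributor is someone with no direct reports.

The people in Vivienne's organization with no one reporting to them are Dana, Farah, Dilnoza, Lucia. That is 4.

4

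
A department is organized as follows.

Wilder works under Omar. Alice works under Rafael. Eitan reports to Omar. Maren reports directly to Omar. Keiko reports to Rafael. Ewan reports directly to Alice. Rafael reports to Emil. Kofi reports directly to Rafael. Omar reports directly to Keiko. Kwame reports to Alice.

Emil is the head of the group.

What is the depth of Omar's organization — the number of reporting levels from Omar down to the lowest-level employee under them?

1

The longest chain under Omar runs Omar → Eitan, which is 1 level below Omar.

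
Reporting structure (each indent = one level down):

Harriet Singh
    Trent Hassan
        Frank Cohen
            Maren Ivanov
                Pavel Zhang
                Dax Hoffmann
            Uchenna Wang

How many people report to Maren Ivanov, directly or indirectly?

Maren Ivanov directly manages Pavel Zhang, Dax Hoffmann. Pavel Zhang has no reports. Dax Hoffmann has no reports. So Maren Ivanov's organization is 2 direct reports plus everyone under them: 1 + 1 = 2.

2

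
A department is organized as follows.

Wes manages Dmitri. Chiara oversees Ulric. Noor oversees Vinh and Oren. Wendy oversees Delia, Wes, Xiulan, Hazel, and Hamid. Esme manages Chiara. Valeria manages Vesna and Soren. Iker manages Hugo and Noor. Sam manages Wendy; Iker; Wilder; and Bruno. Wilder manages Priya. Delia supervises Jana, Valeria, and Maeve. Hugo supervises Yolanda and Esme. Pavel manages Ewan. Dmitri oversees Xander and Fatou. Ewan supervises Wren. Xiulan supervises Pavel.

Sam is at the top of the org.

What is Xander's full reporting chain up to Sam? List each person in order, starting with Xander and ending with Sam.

Xander reports to Dmitri. Dmitri reports to Wes. Wes reports to Wendy. Wendy reports to Sam. Sam is at the top.

Xander -> Dmitri -> Wes -> Wendy -> Sam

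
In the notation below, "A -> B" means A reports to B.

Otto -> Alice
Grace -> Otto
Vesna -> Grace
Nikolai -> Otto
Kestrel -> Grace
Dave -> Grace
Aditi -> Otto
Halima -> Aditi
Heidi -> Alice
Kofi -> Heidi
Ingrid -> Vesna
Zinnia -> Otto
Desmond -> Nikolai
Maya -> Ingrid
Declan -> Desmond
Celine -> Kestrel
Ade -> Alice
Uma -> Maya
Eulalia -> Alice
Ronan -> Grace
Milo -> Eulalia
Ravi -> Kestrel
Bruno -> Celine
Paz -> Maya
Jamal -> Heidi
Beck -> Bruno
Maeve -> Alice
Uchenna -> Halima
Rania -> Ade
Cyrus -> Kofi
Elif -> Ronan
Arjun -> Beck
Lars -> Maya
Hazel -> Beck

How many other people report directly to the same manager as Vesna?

3

Vesna reports to Grace. Grace's other direct reports are Kestrel, Dave, Ronan — 3 peers.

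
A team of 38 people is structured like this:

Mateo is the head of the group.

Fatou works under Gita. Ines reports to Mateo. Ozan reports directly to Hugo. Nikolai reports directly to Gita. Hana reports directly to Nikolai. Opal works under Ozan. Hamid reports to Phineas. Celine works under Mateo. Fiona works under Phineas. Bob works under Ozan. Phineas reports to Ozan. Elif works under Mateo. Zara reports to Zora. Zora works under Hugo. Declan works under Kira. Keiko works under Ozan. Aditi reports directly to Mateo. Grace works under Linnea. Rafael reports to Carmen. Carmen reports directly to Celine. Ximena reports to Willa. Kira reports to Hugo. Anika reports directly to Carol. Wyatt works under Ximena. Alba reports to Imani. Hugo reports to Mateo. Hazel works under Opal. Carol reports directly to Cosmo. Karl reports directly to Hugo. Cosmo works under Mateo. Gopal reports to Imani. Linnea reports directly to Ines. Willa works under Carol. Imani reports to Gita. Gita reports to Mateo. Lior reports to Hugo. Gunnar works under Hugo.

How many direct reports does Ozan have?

4

Ozan directly manages Opal, Phineas, Keiko, Bob. That is 4 direct reports.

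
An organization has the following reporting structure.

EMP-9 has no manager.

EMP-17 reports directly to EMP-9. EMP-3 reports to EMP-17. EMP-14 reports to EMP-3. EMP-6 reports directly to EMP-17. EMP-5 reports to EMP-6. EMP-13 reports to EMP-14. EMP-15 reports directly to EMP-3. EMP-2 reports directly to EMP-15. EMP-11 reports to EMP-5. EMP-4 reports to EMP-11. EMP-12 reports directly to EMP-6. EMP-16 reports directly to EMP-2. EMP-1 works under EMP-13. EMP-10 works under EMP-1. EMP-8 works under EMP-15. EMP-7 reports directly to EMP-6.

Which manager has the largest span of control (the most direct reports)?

Direct-report counts: EMP-9 has 1; EMP-17 has 2; EMP-6 has 3; EMP-5 has 1; EMP-11 has 1; EMP-3 has 2; EMP-15 has 2; EMP-2 has 1; EMP-14 has 1; EMP-13 has 1; EMP-1 has 1. The largest is 3, held by EMP-6.

EMP-6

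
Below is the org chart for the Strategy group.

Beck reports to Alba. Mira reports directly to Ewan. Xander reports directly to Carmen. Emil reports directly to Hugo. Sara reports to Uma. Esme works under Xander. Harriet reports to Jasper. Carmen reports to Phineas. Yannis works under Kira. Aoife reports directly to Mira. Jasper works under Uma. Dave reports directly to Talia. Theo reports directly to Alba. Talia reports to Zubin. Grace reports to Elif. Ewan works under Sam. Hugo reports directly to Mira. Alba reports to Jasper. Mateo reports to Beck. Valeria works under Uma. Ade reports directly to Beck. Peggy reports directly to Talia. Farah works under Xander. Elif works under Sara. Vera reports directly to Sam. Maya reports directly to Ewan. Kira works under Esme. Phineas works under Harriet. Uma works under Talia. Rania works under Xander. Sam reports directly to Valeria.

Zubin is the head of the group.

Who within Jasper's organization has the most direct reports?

Xander

Direct-report counts within Jasper's organization: Jasper has 2; Harriet has 1; Phineas has 1; Carmen has 1; Xander has 3; Esme has 1; Kira has 1; Alba has 2; Beck has 2. The largest is 3, held by Xander.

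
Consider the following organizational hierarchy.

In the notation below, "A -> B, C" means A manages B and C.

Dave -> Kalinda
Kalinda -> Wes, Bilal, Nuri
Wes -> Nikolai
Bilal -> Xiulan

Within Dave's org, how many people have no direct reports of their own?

3

The people in Dave's organization with no one reporting to them are Nuri, Xiulan, Nikolai. That is 3.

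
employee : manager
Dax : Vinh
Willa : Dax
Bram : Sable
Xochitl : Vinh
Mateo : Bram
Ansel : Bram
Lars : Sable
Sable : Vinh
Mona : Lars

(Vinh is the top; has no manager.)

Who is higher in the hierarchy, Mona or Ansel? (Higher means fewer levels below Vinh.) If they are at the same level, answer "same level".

same level

Both Mona and Ansel are 3 levels below Vinh.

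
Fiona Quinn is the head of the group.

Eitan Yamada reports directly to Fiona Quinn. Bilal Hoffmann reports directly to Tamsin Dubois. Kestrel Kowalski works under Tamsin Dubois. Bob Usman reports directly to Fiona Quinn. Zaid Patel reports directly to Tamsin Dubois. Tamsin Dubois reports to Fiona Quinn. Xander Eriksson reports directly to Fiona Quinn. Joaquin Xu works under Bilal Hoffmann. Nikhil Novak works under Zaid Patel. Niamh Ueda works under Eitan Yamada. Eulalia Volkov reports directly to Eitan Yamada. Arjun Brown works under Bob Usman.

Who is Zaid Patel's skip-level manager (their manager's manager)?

Zaid Patel reports to Tamsin Dubois, and Tamsin Dubois reports to Fiona Quinn. So Zaid Patel's skip-level manager is Fiona Quinn.

Fiona Quinn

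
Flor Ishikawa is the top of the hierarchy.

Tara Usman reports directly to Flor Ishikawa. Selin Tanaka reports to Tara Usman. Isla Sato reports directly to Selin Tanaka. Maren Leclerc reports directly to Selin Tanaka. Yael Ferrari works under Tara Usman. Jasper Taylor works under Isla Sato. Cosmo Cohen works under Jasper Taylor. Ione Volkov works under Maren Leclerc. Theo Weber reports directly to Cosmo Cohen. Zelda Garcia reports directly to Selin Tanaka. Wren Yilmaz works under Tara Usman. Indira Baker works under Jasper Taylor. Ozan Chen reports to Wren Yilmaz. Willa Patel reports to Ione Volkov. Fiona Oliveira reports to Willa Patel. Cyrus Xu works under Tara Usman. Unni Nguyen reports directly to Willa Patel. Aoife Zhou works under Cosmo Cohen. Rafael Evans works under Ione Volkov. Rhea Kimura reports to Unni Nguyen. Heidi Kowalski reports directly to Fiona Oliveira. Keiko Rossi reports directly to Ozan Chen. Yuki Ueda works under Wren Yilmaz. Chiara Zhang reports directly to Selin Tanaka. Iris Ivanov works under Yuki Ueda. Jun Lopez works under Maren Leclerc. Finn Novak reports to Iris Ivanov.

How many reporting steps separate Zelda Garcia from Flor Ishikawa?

Chain from Zelda Garcia up to Flor Ishikawa: Zelda Garcia → Selin Tanaka → Tara Usman → Flor Ishikawa. That is 3 steps up, so Zelda Garcia is 3 levels below Flor Ishikawa.

3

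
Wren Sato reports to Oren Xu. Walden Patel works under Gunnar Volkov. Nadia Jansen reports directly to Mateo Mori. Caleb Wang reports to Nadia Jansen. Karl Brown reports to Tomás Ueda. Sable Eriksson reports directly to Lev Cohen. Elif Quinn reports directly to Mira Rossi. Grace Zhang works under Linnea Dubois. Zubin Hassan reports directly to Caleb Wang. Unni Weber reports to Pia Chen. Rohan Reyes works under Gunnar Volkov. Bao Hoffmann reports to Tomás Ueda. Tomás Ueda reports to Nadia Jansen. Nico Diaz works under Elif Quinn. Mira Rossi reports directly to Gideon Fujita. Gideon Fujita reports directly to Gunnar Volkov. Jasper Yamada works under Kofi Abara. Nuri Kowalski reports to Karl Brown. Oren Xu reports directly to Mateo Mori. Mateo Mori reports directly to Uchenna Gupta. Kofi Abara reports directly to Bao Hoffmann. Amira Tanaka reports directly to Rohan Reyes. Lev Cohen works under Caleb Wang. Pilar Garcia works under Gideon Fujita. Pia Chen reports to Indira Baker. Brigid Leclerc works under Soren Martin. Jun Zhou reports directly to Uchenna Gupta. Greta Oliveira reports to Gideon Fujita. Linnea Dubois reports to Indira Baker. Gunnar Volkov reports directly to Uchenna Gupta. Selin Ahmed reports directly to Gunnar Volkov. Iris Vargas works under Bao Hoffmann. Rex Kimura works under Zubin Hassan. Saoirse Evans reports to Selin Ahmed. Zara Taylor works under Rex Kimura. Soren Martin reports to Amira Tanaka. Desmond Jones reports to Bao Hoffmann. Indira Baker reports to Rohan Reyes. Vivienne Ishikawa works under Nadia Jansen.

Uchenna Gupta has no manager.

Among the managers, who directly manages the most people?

Gunnar Volkov

Direct-report counts: Uchenna Gupta has 3; Gunnar Volkov has 4; Rohan Reyes has 2; Indira Baker has 2; Linnea Dubois has 1; Pia Chen has 1; Amira Tanaka has 1; Soren Martin has 1; Gideon Fujita has 3; Mira Rossi has 1; Elif Quinn has 1; Selin Ahmed has 1; Mateo Mori has 2; Oren Xu has 1; Nadia Jansen has 3; Tomás Ueda has 2; Bao Hoffmann has 3; Kofi Abara has 1; Karl Brown has 1; Caleb Wang has 2; Zubin Hassan has 1; Rex Kimura has 1; Lev Cohen has 1. The largest is 4, held by Gunnar Volkov.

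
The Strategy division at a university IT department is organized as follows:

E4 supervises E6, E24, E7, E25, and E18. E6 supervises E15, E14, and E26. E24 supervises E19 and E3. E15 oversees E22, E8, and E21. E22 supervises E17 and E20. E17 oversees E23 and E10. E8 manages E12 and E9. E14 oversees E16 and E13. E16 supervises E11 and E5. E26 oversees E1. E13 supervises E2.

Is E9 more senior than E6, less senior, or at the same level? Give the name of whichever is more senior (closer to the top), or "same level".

E9 is 4 levels below E4; E6 is 1. E6 is higher.

E6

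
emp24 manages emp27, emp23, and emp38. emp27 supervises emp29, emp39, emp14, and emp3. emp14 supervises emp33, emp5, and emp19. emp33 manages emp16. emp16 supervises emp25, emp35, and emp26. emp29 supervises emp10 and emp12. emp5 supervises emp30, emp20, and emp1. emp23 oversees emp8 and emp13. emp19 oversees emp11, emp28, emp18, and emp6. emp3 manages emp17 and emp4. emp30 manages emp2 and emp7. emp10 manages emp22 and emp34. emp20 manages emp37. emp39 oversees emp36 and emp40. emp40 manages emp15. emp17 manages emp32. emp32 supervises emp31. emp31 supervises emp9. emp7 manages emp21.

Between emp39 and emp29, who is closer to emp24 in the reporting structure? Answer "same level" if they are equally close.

Both emp39 and emp29 are 2 levels below emp24.

same level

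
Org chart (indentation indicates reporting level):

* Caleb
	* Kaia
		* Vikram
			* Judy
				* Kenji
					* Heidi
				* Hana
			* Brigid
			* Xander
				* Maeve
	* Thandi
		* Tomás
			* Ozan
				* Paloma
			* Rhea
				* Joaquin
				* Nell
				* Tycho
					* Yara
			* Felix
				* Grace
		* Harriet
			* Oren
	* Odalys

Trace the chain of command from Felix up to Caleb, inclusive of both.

Felix -> Tomás -> Thandi -> Caleb

Felix reports to Tomás. Tomás reports to Thandi. Thandi reports to Caleb. Caleb is at the top.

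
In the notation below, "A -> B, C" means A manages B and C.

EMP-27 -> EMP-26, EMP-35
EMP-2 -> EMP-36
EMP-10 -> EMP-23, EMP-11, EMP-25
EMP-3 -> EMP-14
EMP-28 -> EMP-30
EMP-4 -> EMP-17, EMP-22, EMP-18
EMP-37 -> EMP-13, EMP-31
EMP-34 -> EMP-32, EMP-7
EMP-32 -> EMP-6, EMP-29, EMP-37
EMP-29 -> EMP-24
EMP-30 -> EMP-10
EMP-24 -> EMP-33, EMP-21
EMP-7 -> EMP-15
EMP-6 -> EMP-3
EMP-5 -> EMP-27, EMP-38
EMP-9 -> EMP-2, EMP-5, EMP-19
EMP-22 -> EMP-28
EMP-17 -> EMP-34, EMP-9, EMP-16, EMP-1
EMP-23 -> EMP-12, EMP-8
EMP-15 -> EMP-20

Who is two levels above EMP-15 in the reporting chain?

EMP-15 reports to EMP-7, and EMP-7 reports to EMP-34. So EMP-15's skip-level manager is EMP-34.

EMP-34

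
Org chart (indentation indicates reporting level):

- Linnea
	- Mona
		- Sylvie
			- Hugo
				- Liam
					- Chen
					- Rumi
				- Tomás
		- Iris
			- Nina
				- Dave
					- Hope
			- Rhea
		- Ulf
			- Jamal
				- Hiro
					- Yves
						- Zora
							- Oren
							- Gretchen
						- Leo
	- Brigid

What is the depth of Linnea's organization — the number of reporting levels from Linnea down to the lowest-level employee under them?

The longest chain under Linnea runs Linnea → Mona → Ulf → Jamal → Hiro → Yves → Zora → Gretchen, which is 7 levels below Linnea.

7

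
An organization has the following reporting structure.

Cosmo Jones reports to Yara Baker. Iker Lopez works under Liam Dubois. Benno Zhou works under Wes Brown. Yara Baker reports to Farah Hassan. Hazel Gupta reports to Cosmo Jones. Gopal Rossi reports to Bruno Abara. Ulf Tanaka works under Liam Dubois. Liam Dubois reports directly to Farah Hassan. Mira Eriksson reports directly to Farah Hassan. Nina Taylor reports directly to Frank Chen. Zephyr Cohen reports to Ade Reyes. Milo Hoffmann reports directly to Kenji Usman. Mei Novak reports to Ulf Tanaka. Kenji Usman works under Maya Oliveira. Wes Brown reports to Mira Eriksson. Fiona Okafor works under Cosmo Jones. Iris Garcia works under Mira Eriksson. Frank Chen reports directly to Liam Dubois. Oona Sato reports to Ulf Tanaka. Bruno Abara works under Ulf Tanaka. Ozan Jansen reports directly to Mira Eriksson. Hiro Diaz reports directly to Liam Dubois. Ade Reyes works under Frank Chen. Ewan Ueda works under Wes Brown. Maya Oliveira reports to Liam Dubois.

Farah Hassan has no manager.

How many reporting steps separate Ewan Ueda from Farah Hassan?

3

Chain from Ewan Ueda up to Farah Hassan: Ewan Ueda → Wes Brown → Mira Eriksson → Farah Hassan. That is 3 steps up, so Ewan Ueda is 3 levels below Farah Hassan.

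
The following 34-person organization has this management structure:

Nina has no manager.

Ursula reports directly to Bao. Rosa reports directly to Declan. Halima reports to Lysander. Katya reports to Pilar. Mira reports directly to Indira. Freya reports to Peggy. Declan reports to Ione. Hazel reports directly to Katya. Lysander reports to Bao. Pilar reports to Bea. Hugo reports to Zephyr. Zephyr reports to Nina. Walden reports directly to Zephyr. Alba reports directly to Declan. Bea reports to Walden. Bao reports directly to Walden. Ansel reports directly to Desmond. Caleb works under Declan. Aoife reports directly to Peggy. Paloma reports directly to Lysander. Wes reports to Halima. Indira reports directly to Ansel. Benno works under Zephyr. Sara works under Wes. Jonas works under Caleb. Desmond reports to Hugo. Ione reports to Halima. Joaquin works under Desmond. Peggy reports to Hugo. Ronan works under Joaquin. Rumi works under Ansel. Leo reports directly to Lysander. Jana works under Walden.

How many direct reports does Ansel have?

2

Ansel directly manages Indira, Rumi. That is 2 direct reports.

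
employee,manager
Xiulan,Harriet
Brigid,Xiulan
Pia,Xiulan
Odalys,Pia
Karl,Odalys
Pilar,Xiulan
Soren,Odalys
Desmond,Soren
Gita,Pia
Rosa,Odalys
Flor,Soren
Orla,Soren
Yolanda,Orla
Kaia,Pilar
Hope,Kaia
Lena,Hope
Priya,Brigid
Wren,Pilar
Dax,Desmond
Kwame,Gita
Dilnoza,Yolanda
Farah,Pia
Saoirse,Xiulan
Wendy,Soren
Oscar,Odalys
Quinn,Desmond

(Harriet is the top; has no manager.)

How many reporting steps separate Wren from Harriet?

Chain from Wren up to Harriet: Wren → Pilar → Xiulan → Harriet. That is 3 steps up, so Wren is 3 levels below Harriet.

3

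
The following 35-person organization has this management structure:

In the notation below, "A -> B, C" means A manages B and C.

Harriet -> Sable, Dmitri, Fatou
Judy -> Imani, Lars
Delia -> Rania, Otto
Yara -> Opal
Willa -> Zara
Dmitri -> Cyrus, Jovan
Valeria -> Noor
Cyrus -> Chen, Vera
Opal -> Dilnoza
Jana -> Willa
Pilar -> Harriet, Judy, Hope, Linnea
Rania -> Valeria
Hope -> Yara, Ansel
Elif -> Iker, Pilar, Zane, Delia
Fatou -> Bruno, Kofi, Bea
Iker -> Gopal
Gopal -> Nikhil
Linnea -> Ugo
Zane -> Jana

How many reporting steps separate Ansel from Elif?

3

Chain from Ansel up to Elif: Ansel → Hope → Pilar → Elif. That is 3 steps up, so Ansel is 3 levels below Elif.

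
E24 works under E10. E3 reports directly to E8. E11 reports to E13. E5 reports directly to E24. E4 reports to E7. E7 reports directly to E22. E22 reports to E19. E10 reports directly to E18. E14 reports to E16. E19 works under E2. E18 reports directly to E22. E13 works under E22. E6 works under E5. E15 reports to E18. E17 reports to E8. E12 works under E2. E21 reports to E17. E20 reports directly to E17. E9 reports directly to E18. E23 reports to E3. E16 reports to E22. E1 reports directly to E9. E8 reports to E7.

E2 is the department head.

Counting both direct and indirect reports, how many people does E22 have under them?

E22 directly manages E18, E7, E16, E13. Under E18: E15, E10, E24, E5, E6, E9, E1 (7). Under E7: E4, E8, E3, E23, E17, E20, E21 (7). Under E16: E14 (1). Under E13: E11 (1). So E22's organization is 4 direct reports plus everyone under them: 8 + 8 + 2 + 2 = 20.

20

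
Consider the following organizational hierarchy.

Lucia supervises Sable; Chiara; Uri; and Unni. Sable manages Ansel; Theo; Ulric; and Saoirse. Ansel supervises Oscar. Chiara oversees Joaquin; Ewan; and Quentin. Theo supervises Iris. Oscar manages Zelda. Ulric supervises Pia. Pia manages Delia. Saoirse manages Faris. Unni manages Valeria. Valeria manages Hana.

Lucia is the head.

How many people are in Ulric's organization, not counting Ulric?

2

Ulric directly manages Pia. Under Pia: Delia (1). That's 2 in total.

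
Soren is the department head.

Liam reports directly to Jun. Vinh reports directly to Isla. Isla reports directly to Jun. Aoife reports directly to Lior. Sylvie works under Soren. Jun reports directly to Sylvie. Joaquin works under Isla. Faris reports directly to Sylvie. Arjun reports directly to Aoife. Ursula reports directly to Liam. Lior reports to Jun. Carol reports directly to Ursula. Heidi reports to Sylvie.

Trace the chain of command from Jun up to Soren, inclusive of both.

Jun reports to Sylvie. Sylvie reports to Soren. Soren is at the top.

Jun -> Sylvie -> Soren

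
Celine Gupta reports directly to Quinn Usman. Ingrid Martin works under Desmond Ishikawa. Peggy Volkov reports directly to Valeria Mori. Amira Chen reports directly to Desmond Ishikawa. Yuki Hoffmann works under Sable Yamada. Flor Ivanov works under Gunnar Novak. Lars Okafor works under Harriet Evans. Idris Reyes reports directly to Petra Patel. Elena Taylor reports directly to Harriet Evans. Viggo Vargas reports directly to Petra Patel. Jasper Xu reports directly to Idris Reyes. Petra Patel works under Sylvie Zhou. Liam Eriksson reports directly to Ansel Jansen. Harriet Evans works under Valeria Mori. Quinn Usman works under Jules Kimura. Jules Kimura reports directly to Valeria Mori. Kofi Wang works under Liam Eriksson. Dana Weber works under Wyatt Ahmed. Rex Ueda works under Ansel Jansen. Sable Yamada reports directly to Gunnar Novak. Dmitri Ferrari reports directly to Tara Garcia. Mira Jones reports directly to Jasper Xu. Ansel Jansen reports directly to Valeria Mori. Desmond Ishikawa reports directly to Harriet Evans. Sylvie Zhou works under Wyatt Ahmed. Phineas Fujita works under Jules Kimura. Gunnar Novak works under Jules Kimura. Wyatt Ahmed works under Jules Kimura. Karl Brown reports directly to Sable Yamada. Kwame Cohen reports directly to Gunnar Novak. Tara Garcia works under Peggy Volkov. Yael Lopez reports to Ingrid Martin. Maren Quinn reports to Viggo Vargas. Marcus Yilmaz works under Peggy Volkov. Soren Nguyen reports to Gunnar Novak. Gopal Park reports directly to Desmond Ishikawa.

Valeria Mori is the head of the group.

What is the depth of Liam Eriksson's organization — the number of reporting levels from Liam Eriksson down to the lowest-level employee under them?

The longest chain under Liam Eriksson runs Liam Eriksson → Kofi Wang, which is 1 level below Liam Eriksson.

1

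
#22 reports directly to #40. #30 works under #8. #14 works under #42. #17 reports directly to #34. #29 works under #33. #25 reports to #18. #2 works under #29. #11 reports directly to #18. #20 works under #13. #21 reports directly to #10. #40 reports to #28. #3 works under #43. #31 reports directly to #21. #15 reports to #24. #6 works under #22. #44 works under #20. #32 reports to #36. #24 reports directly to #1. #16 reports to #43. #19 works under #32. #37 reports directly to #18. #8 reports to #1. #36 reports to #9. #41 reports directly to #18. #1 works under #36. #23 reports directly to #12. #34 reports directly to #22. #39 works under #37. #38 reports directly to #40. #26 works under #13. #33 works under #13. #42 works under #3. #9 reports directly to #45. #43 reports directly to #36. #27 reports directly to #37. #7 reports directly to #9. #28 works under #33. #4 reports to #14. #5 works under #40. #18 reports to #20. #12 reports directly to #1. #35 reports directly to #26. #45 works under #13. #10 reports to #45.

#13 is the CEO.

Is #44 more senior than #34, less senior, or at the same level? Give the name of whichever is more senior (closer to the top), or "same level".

#44

#44 is 2 levels below #13; #34 is 5. #44 is higher.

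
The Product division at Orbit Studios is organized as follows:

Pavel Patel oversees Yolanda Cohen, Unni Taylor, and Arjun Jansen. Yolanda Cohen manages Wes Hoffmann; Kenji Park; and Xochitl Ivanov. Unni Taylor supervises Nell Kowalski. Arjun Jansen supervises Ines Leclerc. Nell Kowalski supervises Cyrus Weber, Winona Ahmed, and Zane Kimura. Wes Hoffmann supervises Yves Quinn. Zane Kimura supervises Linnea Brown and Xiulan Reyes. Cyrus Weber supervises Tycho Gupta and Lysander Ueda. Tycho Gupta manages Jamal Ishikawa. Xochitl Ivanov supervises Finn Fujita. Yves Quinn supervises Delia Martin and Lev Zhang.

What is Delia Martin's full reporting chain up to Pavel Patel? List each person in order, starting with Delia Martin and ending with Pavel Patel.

Delia Martin reports to Yves Quinn. Yves Quinn reports to Wes Hoffmann. Wes Hoffmann reports to Yolanda Cohen. Yolanda Cohen reports to Pavel Patel. Pavel Patel is at the top.

Delia Martin -> Yves Quinn -> Wes Hoffmann -> Yolanda Cohen -> Pavel Patel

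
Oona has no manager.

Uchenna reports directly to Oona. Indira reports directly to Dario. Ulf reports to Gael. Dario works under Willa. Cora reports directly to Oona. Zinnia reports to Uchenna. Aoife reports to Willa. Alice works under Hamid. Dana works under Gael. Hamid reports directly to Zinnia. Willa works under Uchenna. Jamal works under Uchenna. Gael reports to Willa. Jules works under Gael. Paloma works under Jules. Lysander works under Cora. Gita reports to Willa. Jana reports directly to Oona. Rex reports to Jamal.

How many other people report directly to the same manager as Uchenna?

2

Uchenna reports to Oona. Oona's other direct reports are Jana, Cora — 2 peers.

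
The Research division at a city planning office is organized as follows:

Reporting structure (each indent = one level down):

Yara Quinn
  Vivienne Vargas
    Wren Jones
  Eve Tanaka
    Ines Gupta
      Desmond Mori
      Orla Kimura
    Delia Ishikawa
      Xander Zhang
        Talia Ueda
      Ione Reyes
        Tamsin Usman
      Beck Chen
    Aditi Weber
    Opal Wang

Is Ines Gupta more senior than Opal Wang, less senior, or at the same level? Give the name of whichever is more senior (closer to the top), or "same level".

Both Ines Gupta and Opal Wang are 2 levels below Yara Quinn.

same level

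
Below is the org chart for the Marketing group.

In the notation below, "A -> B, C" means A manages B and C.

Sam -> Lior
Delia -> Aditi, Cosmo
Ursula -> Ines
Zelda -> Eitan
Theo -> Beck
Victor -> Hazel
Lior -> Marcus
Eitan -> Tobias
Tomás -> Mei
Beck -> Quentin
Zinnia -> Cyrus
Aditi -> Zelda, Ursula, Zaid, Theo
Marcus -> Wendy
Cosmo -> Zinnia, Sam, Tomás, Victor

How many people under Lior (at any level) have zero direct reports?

1

The only person in Lior's organization with no one reporting to them is Wendy. That is 1.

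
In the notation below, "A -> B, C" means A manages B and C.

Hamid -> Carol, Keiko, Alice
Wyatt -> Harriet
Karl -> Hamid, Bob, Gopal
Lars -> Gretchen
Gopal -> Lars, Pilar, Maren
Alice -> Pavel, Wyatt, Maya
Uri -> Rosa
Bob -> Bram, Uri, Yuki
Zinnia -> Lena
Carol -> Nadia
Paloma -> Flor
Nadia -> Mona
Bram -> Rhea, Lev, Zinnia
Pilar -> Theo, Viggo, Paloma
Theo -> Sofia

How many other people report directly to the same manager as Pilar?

Pilar reports to Gopal. Gopal's other direct reports are Lars, Maren — 2 peers.

2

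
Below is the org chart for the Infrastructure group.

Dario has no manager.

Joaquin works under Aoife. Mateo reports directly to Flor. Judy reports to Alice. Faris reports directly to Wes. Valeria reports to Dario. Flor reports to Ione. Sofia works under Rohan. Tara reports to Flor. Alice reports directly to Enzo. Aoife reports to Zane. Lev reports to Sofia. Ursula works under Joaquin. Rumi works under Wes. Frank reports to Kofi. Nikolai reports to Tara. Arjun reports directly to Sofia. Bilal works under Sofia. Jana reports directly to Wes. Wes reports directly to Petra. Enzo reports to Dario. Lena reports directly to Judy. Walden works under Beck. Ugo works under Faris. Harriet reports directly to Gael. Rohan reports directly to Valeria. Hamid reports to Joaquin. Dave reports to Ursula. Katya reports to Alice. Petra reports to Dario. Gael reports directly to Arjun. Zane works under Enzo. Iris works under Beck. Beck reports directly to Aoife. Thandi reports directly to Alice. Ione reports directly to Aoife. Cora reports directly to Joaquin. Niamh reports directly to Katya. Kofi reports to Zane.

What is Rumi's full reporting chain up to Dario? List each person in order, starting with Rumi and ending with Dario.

Rumi -> Wes -> Petra -> Dario

Rumi reports to Wes. Wes reports to Petra. Petra reports to Dario. Dario is at the top.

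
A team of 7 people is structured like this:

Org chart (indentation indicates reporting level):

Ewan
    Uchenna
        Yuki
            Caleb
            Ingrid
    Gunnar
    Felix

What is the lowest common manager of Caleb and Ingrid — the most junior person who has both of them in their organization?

Caleb's chain of managers is Yuki, Uchenna, Ewan. Ingrid's chain of managers is Yuki, Uchenna, Ewan. The first manager that appears in both chains is Yuki.

Yuki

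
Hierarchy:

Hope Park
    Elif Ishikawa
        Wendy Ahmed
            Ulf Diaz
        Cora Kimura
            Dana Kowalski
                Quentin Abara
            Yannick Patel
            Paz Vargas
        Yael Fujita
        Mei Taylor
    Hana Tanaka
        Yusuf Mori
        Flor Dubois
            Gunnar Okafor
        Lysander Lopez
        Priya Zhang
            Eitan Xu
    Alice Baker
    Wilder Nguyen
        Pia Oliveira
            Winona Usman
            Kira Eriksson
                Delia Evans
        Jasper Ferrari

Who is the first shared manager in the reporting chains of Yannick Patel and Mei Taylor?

Elif Ishikawa

Yannick Patel's chain of managers is Cora Kimura, Elif Ishikawa, Hope Park. Mei Taylor's chain of managers is Elif Ishikawa, Hope Park. The first manager that appears in both chains is Elif Ishikawa.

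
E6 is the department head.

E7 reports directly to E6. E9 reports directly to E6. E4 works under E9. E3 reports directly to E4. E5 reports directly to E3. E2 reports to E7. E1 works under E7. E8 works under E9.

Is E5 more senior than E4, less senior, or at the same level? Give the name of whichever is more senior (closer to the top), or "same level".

E5 is 4 levels below E6; E4 is 2. E4 is higher.

E4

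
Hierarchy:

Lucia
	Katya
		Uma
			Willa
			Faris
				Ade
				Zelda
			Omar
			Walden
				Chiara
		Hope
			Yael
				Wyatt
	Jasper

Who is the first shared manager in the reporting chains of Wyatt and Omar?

Wyatt's chain of managers is Yael, Hope, Katya, Lucia. Omar's chain of managers is Uma, Katya, Lucia. The first manager that appears in both chains is Katya.

Katya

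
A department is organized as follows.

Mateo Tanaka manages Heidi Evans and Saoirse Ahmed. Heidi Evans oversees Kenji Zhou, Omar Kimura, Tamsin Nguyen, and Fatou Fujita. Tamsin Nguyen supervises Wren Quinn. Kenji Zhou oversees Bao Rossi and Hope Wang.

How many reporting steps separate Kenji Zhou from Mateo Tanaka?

2

Chain from Kenji Zhou up to Mateo Tanaka: Kenji Zhou → Heidi Evans → Mateo Tanaka. That is 2 steps up, so Kenji Zhou is 2 levels below Mateo Tanaka.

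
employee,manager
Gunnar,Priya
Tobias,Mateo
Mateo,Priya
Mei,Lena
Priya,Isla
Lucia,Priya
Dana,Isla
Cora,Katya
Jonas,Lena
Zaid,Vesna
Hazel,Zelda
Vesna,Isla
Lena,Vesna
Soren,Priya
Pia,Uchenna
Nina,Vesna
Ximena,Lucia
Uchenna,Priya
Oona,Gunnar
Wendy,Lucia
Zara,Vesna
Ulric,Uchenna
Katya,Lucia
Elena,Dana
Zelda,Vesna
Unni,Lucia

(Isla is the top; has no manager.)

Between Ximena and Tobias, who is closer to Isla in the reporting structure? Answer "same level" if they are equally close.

Both Ximena and Tobias are 3 levels below Isla.

same level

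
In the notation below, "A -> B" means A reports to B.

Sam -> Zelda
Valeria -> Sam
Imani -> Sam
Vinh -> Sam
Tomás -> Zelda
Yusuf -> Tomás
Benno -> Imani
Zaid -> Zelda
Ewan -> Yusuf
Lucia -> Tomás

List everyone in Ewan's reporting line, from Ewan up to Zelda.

Ewan reports to Yusuf. Yusuf reports to Tomás. Tomás reports to Zelda. Zelda is at the top.

Ewan -> Yusuf -> Tomás -> Zelda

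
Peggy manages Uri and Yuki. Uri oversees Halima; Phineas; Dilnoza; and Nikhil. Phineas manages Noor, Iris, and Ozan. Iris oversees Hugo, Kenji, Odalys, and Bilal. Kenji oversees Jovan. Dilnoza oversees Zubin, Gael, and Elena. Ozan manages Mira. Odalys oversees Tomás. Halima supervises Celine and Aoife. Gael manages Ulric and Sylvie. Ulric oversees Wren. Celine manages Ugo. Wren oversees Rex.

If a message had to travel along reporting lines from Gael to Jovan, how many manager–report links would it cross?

Gael is 2 levels below Uri, and Jovan is 4 levels below Uri (their lowest common manager). The shortest path runs up from Gael to Uri and back down to Jovan: 2 + 4 = 6 links.

6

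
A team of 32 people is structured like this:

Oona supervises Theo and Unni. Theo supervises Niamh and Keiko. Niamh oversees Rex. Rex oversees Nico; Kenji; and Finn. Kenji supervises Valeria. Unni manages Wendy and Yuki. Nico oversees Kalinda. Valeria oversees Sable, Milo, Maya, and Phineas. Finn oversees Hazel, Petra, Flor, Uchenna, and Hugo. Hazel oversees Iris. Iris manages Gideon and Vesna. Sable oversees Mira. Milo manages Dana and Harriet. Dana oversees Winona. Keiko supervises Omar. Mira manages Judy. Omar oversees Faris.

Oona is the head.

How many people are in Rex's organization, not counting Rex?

Rex directly manages Kenji, Nico, Finn. Under Kenji: Valeria, Phineas, Maya, Milo, Harriet, Dana, Winona, Sable, Mira, Judy (10). Under Nico: Kalinda (1). Under Finn: Hugo, Uchenna, Flor, Petra, Hazel, Iris, Vesna, Gideon (8). So Rex's organization is 3 direct reports plus everyone under them: 11 + 2 + 9 = 22.

22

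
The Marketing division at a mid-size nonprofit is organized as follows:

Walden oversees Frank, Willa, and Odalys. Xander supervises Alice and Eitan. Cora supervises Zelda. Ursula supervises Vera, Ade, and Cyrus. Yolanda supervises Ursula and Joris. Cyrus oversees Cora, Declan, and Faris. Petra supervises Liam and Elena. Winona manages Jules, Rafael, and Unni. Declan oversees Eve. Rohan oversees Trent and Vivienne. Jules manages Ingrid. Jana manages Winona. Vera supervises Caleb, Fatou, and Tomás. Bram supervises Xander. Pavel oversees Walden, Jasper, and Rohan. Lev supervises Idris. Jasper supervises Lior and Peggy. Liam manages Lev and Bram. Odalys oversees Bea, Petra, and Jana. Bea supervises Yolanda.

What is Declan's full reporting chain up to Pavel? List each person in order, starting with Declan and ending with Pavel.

Declan reports to Cyrus. Cyrus reports to Ursula. Ursula reports to Yolanda. Yolanda reports to Bea. Bea reports to Odalys. Odalys reports to Walden. Walden reports to Pavel. Pavel is at the top.

Declan -> Cyrus -> Ursula -> Yolanda -> Bea -> Odalys -> Walden -> Pavel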